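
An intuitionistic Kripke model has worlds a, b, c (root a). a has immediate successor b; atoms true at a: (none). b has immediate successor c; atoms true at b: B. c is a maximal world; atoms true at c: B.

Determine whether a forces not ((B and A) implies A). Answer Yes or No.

No

a does not force not ((B and A) implies A) since a is accessible from a and a forces (B and A) implies A.
a forces (B and A) implies A vacuously: no world accessible from a forces the antecedent B and A.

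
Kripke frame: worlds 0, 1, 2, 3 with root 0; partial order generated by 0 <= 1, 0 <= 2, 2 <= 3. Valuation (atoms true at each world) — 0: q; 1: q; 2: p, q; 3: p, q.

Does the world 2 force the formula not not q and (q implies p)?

Yes

2 forces not not q and (q implies p) since 2 forces both conjuncts.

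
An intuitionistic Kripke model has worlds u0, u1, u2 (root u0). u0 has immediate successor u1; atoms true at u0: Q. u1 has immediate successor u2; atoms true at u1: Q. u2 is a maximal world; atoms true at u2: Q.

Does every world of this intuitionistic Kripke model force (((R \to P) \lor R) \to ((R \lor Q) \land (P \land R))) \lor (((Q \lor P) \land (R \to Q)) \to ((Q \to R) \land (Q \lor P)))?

Not every world: u0 \nVdash (((R \to P) \lor R) \to ((R \lor Q) \land (P \land R))) \lor (((Q \lor P) \land (R \to Q)) \to ((Q \to R) \land (Q \lor P))).
u0 \nVdash (((R \to P) \lor R) \to ((R \lor Q) \land (P \land R))) \lor (((Q \lor P) \land (R \to Q)) \to ((Q \to R) \land (Q \lor P))): neither disjunct is forced at u0.
u0 \nVdash ((R \to P) \lor R) \to ((R \lor Q) \land (P \land R)): already at u0 itself, u0 \Vdash (R \to P) \lor R but u0 \nVdash (R \lor Q) \land (P \land R).

No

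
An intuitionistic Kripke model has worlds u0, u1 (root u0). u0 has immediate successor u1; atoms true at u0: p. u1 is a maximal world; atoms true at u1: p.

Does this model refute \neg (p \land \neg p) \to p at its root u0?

u0 \Vdash \neg (p \land \neg p) \to p: every world accessible from u0 that forces \neg (p \land \neg p) (namely u0, u1) also forces p.
So the root u0 forces \neg (p \land \neg p) \to p; the model is not a countermodel.

No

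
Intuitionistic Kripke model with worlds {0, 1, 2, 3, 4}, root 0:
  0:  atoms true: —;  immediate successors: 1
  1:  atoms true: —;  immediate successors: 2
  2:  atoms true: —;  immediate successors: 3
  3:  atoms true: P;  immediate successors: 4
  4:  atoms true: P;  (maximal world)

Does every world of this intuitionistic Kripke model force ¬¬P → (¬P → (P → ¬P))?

0 ⊩ ¬¬P → (¬P → (P → ¬P)): every world accessible from 0 that forces ¬¬P (namely 0, 1, 2, 3, 4) also forces ¬P → (P → ¬P).
Since the root 0 forces ¬¬P → (¬P → (P → ¬P)) and forcing is persistent (monotone upward), every world forces it.

Yes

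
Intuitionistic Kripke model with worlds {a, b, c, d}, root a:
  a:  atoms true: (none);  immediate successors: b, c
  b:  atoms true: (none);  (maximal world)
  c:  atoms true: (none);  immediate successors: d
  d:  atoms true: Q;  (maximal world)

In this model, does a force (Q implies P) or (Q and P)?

No

a does not force (Q implies P) or (Q and P): neither disjunct is forced at a.
a does not force Q implies P: at the accessible world d, d forces Q but d does not force P.
d lacks atom P, so d does not force P.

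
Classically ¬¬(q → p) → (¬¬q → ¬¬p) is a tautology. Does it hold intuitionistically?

Yes

This is the distribution of double negation over implication, which is intuitionistically derivable.
Assume ¬¬(q → p) and ¬¬q; suppose ¬p. Then q → p would give ¬q (by contraposition), contradicting ¬¬q; so ¬(q → p), contradicting ¬¬(q → p). Hence ¬¬p.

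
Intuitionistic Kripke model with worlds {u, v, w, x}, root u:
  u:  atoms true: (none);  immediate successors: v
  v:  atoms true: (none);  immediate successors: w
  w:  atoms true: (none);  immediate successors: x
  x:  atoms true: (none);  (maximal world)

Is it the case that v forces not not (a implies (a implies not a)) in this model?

v forces not not (a implies (a implies not a)): no world accessible from v forces not (a implies (a implies not a)).

Yes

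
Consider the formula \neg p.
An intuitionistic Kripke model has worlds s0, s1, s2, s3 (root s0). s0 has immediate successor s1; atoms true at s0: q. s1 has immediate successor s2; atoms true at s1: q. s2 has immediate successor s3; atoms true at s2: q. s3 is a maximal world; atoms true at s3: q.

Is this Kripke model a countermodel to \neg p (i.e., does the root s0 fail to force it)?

s0 \Vdash \neg p: no world accessible from s0 forces p.
So the root s0 forces \neg p; the model is not a countermodel.

No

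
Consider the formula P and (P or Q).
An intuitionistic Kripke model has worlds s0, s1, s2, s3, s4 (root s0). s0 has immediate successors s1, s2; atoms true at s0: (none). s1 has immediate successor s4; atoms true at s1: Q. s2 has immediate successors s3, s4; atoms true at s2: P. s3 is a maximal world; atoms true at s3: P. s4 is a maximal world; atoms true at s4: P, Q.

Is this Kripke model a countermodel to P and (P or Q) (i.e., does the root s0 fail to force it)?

s0 does not force P and (P or Q) since s0 fails P.
So the root s0 does not force P and (P or Q); the model is a countermodel.

Yes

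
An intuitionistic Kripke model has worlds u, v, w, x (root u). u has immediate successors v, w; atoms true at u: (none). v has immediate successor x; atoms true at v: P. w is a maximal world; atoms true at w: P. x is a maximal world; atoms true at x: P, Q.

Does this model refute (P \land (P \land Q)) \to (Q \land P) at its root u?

No

u \Vdash (P \land (P \land Q)) \to (Q \land P): every world accessible from u that forces P \land (P \land Q) (namely x) also forces Q \land P.
So the root u forces (P \land (P \land Q)) \to (Q \land P); the model is not a countermodel.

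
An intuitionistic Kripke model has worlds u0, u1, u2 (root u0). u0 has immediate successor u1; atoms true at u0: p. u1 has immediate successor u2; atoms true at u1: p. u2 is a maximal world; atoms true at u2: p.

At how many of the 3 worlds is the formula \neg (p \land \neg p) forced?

u0: forces it.
u1: forces it.
u2: forces it.
Worlds forcing the formula: {u0, u1, u2}.

3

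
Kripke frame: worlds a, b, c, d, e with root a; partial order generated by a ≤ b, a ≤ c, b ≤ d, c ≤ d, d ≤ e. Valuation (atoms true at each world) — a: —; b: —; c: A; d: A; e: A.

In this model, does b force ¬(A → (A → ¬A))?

Yes

b ⊩ ¬(A → (A → ¬A)): no world accessible from b forces A → (A → ¬A).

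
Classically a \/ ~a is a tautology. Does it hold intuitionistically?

No

This is the law of excluded middle, which is not intuitionistically valid.
A Kripke countermodel: worlds s0, s1; order generated by s0 <= s1; atoms true at each world — s0:{}; s1:{a}.
s0 ||-/- a \/ ~a: neither disjunct is forced at s0.
s0 lacks atom a, so s0 ||-/- a.
So the root s0 does not force the formula.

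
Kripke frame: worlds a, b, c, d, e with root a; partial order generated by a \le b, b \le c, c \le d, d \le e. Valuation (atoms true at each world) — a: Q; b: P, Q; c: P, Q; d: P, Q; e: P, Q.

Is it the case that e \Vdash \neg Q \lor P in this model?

Yes

e \Vdash \neg Q \lor P via the disjunct P.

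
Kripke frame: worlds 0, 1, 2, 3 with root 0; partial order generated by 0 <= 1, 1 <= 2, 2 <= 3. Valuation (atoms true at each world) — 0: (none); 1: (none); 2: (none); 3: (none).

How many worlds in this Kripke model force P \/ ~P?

0: forces it.
1: forces it.
2: forces it.
3: forces it.
Worlds forcing the formula: {0, 1, 2, 3}.

4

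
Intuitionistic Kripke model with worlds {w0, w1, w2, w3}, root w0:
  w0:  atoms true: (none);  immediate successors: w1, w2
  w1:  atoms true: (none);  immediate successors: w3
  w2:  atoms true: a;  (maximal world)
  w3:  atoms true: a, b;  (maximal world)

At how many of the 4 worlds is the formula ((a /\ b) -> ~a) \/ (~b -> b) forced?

3

w0: does not force it — w0 ||-/- ((a /\ b) -> ~a) \/ (~b -> b): neither disjunct is forced at w0.
w1: forces it.
w2: forces it.
w3: forces it.
Worlds forcing the formula: {w1, w2, w3}.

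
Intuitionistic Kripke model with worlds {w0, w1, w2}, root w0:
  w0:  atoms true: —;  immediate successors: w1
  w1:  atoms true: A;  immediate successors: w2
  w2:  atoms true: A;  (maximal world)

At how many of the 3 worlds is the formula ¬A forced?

w0: does not force it — w0 ⊮ ¬A since w1 is accessible from w0 and w1 ⊩ A.
w1: does not force it — w1 ⊮ ¬A since w1 is accessible from w1 and w1 ⊩ A.
w2: does not force it — w2 ⊮ ¬A since w2 is accessible from w2 and w2 ⊩ A.
Worlds forcing the formula: { }.

0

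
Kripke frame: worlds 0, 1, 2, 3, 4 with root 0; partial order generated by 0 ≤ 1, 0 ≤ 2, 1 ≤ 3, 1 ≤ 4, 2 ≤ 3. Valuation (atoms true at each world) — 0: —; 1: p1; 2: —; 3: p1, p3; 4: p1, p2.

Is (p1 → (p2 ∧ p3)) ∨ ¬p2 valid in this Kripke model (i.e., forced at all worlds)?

Not every world: 0 ⊮ (p1 → (p2 ∧ p3)) ∨ ¬p2.
0 ⊮ (p1 → (p2 ∧ p3)) ∨ ¬p2: neither disjunct is forced at 0.
0 ⊮ p1 → (p2 ∧ p3): at the accessible world 1, 1 ⊩ p1 but 1 ⊮ p2 ∧ p3.

No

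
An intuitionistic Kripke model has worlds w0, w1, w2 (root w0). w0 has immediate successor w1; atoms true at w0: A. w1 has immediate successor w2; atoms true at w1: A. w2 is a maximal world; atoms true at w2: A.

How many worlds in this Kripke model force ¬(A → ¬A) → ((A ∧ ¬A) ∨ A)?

3

w0: forces it.
w1: forces it.
w2: forces it.
Worlds forcing the formula: {w0, w1, w2}.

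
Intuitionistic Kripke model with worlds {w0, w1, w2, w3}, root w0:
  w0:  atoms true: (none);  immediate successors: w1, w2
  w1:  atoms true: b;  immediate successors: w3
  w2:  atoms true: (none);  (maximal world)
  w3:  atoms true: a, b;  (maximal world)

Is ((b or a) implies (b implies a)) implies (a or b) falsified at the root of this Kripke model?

w0 does not force ((b or a) implies (b implies a)) implies (a or b): at the accessible world w2, w2 forces (b or a) implies (b implies a) but w2 does not force a or b.
w2 does not force a or b: neither disjunct is forced at w2.
w2 lacks atom a, so w2 does not force a.
So the root w0 does not force ((b or a) implies (b implies a)) implies (a or b); the model is a countermodel.

Yes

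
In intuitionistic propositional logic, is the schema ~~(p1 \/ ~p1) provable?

Yes

This is the double negation of excluded middle, which is intuitionistically derivable.
Assuming ~(p1 \/ ~p1): from p1 we'd get p1 \/ ~p1, so ~p1; but then p1 \/ ~p1 again — contradiction. Hence ~~(p1 \/ ~p1).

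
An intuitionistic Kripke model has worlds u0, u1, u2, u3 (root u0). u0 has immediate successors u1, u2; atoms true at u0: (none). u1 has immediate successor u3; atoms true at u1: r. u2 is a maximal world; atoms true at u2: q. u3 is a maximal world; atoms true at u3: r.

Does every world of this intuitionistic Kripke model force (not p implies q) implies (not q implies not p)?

Yes

u0 forces (not p implies q) implies (not q implies not p): every world accessible from u0 that forces not p implies q (namely u2) also forces not q implies not p.
Since the root u0 forces (not p implies q) implies (not q implies not p) and forcing is persistent (monotone upward), every world forces it.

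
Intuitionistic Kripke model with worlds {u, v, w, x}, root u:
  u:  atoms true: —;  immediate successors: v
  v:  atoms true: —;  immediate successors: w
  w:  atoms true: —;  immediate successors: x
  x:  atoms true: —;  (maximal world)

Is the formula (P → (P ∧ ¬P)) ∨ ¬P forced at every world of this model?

Yes

u ⊩ (P → (P ∧ ¬P)) ∨ ¬P via the disjunct P → (P ∧ ¬P).
Since the root u forces (P → (P ∧ ¬P)) ∨ ¬P and forcing is persistent (monotone upward), every world forces it.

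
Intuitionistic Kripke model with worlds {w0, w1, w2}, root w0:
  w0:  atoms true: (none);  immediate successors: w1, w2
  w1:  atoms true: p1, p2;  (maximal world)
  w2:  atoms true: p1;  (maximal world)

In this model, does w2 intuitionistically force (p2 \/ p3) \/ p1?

Yes

w2 ||- (p2 \/ p3) \/ p1 via the disjunct p1.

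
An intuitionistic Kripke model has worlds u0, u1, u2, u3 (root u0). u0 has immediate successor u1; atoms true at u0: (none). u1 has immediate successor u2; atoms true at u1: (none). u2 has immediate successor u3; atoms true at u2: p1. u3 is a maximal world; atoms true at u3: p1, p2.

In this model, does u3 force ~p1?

u3 ||-/- ~p1 since u3 is accessible from u3 and u3 ||- p1.

No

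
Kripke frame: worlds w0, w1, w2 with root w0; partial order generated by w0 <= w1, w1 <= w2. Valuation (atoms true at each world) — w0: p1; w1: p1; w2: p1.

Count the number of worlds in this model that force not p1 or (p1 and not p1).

w0: does not force it — w0 does not force not p1 or (p1 and not p1): neither disjunct is forced at w0.
w1: does not force it — w1 does not force not p1 or (p1 and not p1): neither disjunct is forced at w1.
w2: does not force it.
Worlds forcing the formula: { }.

0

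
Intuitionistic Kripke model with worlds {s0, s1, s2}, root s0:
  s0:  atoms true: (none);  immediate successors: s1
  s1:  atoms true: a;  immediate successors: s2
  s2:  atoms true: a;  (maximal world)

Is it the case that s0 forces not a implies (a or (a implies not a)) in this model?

s0 forces not a implies (a or (a implies not a)) vacuously: no world accessible from s0 forces the antecedent not a.

Yes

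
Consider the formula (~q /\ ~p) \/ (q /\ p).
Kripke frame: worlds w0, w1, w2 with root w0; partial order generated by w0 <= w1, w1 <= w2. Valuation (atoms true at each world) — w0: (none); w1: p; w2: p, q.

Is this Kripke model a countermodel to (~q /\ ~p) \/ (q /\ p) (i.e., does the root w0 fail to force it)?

Yes

w0 ||-/- (~q /\ ~p) \/ (q /\ p): neither disjunct is forced at w0.
w0 ||-/- ~q /\ ~p since w0 fails ~q.
So the root w0 does not force (~q /\ ~p) \/ (q /\ p); the model is a countermodel.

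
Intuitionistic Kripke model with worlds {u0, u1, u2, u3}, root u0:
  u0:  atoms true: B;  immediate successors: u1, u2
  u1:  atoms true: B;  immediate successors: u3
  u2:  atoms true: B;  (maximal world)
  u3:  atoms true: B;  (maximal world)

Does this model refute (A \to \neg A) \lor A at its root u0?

u0 \Vdash (A \to \neg A) \lor A via the disjunct A \to \neg A.
So the root u0 forces (A \to \neg A) \lor A; the model is not a countermodel.

No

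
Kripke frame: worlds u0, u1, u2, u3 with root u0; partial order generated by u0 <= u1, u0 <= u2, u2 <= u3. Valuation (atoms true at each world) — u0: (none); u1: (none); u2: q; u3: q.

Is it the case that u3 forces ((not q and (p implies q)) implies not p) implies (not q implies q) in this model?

u3 forces ((not q and (p implies q)) implies not p) implies (not q implies q): every world accessible from u3 that forces (not q and (p implies q)) implies not p (namely u3) also forces not q implies q.

Yes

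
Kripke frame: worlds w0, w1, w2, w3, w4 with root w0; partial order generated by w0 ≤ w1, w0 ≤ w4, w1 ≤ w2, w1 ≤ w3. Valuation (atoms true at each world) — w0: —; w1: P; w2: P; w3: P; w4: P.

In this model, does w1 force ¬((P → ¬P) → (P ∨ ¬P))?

No

w1 ⊮ ¬((P → ¬P) → (P ∨ ¬P)) since w1 is accessible from w1 and w1 ⊩ (P → ¬P) → (P ∨ ¬P).
w1 ⊩ (P → ¬P) → (P ∨ ¬P) vacuously: no world accessible from w1 forces the antecedent P → ¬P.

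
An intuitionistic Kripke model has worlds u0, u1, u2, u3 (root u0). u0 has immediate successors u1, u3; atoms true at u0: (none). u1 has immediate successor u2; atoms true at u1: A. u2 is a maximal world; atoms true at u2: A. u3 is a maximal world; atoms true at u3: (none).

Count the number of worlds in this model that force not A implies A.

2

u0: does not force it — u0 does not force not A implies A: at the accessible world u3, u3 forces not A but u3 does not force A.
u1: forces it.
u2: forces it.
u3: does not force it — u3 does not force not A implies A: already at u3 itself, u3 forces not A but u3 does not force A.
Worlds forcing the formula: {u1, u2}.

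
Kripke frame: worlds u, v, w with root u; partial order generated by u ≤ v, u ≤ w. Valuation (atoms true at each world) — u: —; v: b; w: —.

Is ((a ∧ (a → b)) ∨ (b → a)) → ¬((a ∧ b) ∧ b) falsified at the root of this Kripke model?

No

u ⊩ ((a ∧ (a → b)) ∨ (b → a)) → ¬((a ∧ b) ∧ b): every world accessible from u that forces (a ∧ (a → b)) ∨ (b → a) (namely w) also forces ¬((a ∧ b) ∧ b).
So the root u forces ((a ∧ (a → b)) ∨ (b → a)) → ¬((a ∧ b) ∧ b); the model is not a countermodel.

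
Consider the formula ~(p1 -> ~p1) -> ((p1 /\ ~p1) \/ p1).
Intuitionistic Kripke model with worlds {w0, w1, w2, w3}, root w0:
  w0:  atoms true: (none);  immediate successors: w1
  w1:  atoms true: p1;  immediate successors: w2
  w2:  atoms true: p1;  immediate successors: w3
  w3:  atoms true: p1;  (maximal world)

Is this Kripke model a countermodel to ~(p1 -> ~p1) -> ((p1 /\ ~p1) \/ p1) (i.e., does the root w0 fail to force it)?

w0 ||-/- ~(p1 -> ~p1) -> ((p1 /\ ~p1) \/ p1): already at w0 itself, w0 ||- ~(p1 -> ~p1) but w0 ||-/- (p1 /\ ~p1) \/ p1.
w0 ||-/- (p1 /\ ~p1) \/ p1: neither disjunct is forced at w0.
w0 ||-/- p1 /\ ~p1 since w0 fails p1.
So the root w0 does not force ~(p1 -> ~p1) -> ((p1 /\ ~p1) \/ p1); the model is a countermodel.

Yes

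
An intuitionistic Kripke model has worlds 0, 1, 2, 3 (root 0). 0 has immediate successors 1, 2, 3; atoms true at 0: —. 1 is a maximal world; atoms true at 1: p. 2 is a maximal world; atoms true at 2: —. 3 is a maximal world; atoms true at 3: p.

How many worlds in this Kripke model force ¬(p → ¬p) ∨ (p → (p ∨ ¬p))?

4

0: forces it.
1: forces it.
2: forces it.
3: forces it.
Worlds forcing the formula: {0, 1, 2, 3}.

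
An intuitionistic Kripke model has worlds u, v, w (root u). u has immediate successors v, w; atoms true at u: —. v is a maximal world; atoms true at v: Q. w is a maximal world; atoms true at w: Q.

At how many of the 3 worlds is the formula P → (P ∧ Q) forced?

3

u: forces it.
v: forces it.
w: forces it.
Worlds forcing the formula: {u, v, w}.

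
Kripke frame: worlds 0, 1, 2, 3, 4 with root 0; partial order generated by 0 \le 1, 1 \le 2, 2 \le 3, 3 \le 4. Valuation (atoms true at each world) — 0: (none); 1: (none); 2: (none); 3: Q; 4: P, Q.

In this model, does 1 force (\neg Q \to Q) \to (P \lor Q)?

1 \nVdash (\neg Q \to Q) \to (P \lor Q): already at 1 itself, 1 \Vdash \neg Q \to Q but 1 \nVdash P \lor Q.
1 \nVdash P \lor Q: neither disjunct is forced at 1.
1 lacks atom P, so 1 \nVdash P.

No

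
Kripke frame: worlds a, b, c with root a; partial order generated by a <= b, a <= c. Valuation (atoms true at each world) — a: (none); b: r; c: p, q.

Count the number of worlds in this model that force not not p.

a: does not force it — a does not force not not p since b is accessible from a and b forces not p.
b: does not force it — b does not force not not p since b is accessible from b and b forces not p.
c: forces it.
Worlds forcing the formula: {c}.

1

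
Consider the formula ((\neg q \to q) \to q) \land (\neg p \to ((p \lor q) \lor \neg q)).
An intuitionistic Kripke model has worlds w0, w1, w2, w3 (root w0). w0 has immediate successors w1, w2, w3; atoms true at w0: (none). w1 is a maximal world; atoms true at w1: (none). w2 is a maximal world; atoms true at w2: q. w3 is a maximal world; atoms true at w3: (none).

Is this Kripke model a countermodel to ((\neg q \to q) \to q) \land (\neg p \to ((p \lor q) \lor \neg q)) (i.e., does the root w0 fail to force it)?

w0 \nVdash ((\neg q \to q) \to q) \land (\neg p \to ((p \lor q) \lor \neg q)) since w0 fails \neg p \to ((p \lor q) \lor \neg q).
So the root w0 does not force ((\neg q \to q) \to q) \land (\neg p \to ((p \lor q) \lor \neg q)); the model is a countermodel.

Yes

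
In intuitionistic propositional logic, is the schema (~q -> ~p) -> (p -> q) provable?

No

This is the converse of contraposition, which is not intuitionistically valid.
A Kripke countermodel: worlds w0, w1; order generated by w0 <= w1; atoms true at each world — w0:{p}; w1:{p,q}.
w0 ||-/- (~q -> ~p) -> (p -> q): already at w0 itself, w0 ||- ~q -> ~p but w0 ||-/- p -> q.
w0 ||-/- p -> q: already at w0 itself, w0 ||- p but w0 ||-/- q.
w0 lacks atom q, so w0 ||-/- q.
So the root w0 does not force the formula.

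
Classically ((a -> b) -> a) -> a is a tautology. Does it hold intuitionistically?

No

This is Peirce's law, which is not intuitionistically valid.
A Kripke countermodel: worlds s0, s1; order generated by s0 <= s1; atoms true at each world — s0:{}; s1:{a}.
s0 ||-/- ((a -> b) -> a) -> a: already at s0 itself, s0 ||- (a -> b) -> a but s0 ||-/- a.
s0 lacks atom a, so s0 ||-/- a.
So the root s0 does not force the formula.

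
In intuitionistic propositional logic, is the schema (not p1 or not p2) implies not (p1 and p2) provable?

Yes

This is a constructively valid De Morgan direction (disjunction of negations to negated conjunction), which is intuitionistically derivable.
If not p1 holds at a world then no accessible world forces p1, hence none forces p1 and p2; likewise for not p2.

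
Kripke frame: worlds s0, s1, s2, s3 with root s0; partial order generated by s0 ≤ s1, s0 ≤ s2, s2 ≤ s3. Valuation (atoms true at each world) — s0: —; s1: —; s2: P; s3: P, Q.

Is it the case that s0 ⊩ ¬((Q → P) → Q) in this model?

s0 ⊮ ¬((Q → P) → Q) since s3 is accessible from s0 and s3 ⊩ (Q → P) → Q.
s3 ⊩ (Q → P) → Q: every world accessible from s3 that forces Q → P (namely s3) also forces Q.

No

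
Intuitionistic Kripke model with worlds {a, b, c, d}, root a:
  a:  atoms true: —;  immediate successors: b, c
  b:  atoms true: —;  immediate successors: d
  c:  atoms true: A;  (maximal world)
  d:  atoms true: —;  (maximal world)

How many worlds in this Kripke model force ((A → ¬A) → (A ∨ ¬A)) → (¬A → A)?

1

a: does not force it — a ⊮ ((A → ¬A) → (A ∨ ¬A)) → (¬A → A): already at a itself, a ⊩ (A → ¬A) → (A ∨ ¬A) but a ⊮ ¬A → A.
b: does not force it — b ⊮ ((A → ¬A) → (A ∨ ¬A)) → (¬A → A): already at b itself, b ⊩ (A → ¬A) → (A ∨ ¬A) but b ⊮ ¬A → A.
c: forces it.
d: does not force it.
Worlds forcing the formula: {c}.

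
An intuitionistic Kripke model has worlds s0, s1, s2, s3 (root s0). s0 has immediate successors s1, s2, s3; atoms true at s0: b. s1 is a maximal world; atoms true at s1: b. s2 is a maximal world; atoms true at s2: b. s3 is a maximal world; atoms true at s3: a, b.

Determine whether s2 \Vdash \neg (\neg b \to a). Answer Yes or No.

s2 \nVdash \neg (\neg b \to a) since s2 is accessible from s2 and s2 \Vdash \neg b \to a.
s2 \Vdash \neg b \to a vacuously: no world accessible from s2 forces the antecedent \neg b.

No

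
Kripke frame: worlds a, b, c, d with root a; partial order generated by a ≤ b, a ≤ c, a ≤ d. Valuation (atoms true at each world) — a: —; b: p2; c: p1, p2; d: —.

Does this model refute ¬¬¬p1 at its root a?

a ⊮ ¬¬¬p1 since c is accessible from a and c ⊩ ¬¬p1.
c ⊩ ¬¬p1: no world accessible from c forces ¬p1.
So the root a does not force ¬¬¬p1; the model is a countermodel.

Yes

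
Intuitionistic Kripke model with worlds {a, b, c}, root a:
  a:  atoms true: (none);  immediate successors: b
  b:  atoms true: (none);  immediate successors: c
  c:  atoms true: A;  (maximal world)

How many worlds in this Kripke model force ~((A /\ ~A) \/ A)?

a: does not force it — a ||-/- ~((A /\ ~A) \/ A) since c is accessible from a and c ||- (A /\ ~A) \/ A.
b: does not force it — b ||-/- ~((A /\ ~A) \/ A) since c is accessible from b and c ||- (A /\ ~A) \/ A.
c: does not force it — c ||-/- ~((A /\ ~A) \/ A) since c is accessible from c and c ||- (A /\ ~A) \/ A.
Worlds forcing the formula: { }.

0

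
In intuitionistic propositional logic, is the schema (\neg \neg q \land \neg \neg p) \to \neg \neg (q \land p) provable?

This is the distribution of double negation over conjunction, which is intuitionistically derivable.
Assume \neg \neg q, \neg \neg p, and \neg (q \land p). From q we'd get \neg p (since q \land p is refuted), contradicting \neg \neg p; so \neg q, contradicting \neg \neg q.

Yes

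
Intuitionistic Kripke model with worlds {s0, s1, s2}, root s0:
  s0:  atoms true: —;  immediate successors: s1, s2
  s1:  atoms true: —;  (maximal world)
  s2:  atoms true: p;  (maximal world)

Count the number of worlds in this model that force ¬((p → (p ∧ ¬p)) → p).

1

s0: does not force it — s0 ⊮ ¬((p → (p ∧ ¬p)) → p) since s2 is accessible from s0 and s2 ⊩ (p → (p ∧ ¬p)) → p.
s1: forces it.
s2: does not force it — s2 ⊮ ¬((p → (p ∧ ¬p)) → p) since s2 is accessible from s2 and s2 ⊩ (p → (p ∧ ¬p)) → p.
Worlds forcing the formula: {s1}.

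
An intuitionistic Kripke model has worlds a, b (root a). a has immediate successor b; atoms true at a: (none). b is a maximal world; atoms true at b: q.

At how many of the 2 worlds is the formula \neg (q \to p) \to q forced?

1

a: does not force it — a \nVdash \neg (q \to p) \to q: already at a itself, a \Vdash \neg (q \to p) but a \nVdash q.
b: forces it.
Worlds forcing the formula: {b}.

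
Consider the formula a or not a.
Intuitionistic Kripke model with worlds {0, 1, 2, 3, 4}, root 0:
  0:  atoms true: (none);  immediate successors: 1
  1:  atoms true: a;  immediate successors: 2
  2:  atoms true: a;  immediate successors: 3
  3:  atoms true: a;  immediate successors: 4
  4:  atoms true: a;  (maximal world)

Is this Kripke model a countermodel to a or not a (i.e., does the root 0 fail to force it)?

Yes

0 does not force a or not a: neither disjunct is forced at 0.
0 lacks atom a, so 0 does not force a.
So the root 0 does not force a or not a; the model is a countermodel.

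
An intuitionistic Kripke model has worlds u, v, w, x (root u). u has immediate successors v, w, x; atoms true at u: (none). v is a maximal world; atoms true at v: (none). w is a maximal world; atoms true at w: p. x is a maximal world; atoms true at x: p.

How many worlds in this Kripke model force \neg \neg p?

2

u: does not force it — u \nVdash \neg \neg p since v is accessible from u and v \Vdash \neg p.
v: does not force it.
w: forces it.
x: forces it.
Worlds forcing the formula: {w, x}.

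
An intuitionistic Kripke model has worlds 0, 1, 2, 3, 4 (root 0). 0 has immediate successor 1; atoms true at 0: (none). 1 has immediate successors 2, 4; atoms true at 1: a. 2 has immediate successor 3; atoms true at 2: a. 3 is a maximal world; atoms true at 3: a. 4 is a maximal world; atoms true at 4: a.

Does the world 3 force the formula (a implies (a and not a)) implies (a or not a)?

3 forces (a implies (a and not a)) implies (a or not a) vacuously: no world accessible from 3 forces the antecedent a implies (a and not a).

Yes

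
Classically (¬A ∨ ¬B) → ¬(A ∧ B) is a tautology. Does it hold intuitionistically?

This is a constructively valid De Morgan direction (disjunction of negations to negated conjunction), which is intuitionistically derivable.
If ¬A holds at a world then no accessible world forces A, hence none forces A ∧ B; likewise for ¬B.

Yes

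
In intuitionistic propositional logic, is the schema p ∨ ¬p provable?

No

This is the law of excluded middle, which is not intuitionistically valid.
A Kripke countermodel: worlds u0, u1; order generated by u0 ≤ u1; atoms true at each world — u0:{}; u1:{p}.
u0 ⊮ p ∨ ¬p: neither disjunct is forced at u0.
u0 lacks atom p, so u0 ⊮ p.
So the root u0 does not force the formula.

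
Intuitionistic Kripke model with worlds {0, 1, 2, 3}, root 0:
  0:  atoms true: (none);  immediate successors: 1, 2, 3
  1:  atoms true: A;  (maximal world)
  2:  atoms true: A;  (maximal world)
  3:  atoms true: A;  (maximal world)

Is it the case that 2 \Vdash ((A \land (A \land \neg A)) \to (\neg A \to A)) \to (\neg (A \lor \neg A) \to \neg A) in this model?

Yes

2 \Vdash ((A \land (A \land \neg A)) \to (\neg A \to A)) \to (\neg (A \lor \neg A) \to \neg A): every world accessible from 2 that forces (A \land (A \land \neg A)) \to (\neg A \to A) (namely 2) also forces \neg (A \lor \neg A) \to \neg A.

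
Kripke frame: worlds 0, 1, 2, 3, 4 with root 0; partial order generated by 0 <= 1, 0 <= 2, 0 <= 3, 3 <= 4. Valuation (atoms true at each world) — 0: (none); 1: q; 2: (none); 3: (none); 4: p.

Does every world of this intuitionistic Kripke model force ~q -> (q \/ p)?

Not every world: 0 ||-/- ~q -> (q \/ p).
0 ||-/- ~q -> (q \/ p): at the accessible world 2, 2 ||- ~q but 2 ||-/- q \/ p.
2 ||-/- q \/ p: neither disjunct is forced at 2.

No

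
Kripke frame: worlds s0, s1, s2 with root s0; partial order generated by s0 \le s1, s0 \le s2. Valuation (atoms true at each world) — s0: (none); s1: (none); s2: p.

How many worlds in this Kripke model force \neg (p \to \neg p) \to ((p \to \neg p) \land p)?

1

s0: does not force it — s0 \nVdash \neg (p \to \neg p) \to ((p \to \neg p) \land p): at the accessible world s2, s2 \Vdash \neg (p \to \neg p) but s2 \nVdash (p \to \neg p) \land p.
s1: forces it.
s2: does not force it.
Worlds forcing the formula: {s1}.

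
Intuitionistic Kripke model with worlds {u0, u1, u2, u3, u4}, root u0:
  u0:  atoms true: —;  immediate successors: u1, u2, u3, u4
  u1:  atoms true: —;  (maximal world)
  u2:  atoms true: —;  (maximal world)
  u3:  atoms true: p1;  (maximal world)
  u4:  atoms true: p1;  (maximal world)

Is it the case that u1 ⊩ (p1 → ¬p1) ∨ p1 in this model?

u1 ⊩ (p1 → ¬p1) ∨ p1 via the disjunct p1 → ¬p1.

Yes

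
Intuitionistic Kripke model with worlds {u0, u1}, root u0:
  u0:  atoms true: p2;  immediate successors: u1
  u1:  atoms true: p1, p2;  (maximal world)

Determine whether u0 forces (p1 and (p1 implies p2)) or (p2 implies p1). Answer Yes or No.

No

u0 does not force (p1 and (p1 implies p2)) or (p2 implies p1): neither disjunct is forced at u0.
u0 does not force p1 and (p1 implies p2) since u0 fails p1.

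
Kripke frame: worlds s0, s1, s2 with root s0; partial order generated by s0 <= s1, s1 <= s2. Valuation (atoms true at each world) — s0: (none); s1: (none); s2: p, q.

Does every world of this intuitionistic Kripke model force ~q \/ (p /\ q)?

No

Not every world: s0 ||-/- ~q \/ (p /\ q).
s0 ||-/- ~q \/ (p /\ q): neither disjunct is forced at s0.
s0 ||-/- ~q since s2 is accessible from s0 and s2 ||- q.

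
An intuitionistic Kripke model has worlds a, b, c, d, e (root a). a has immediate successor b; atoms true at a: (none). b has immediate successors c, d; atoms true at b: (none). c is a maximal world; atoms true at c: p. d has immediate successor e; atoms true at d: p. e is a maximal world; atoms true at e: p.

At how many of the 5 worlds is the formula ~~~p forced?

0

a: does not force it — a ||-/- ~~~p since a is accessible from a and a ||- ~~p.
b: does not force it.
c: does not force it.
d: does not force it.
e: does not force it.
Worlds forcing the formula: { }.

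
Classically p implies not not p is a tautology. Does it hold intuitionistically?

Yes

This is double-negation introduction, which is intuitionistically derivable.
If a world forces p then every accessible world forces p (persistence), so none forces not p; hence not not p.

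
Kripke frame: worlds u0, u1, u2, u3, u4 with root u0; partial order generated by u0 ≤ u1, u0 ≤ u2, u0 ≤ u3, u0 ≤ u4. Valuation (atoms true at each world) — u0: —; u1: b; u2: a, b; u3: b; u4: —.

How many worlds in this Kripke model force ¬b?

u0: does not force it — u0 ⊮ ¬b since u1 is accessible from u0 and u1 ⊩ b.
u1: does not force it.
u2: does not force it.
u3: does not force it.
u4: forces it.
Worlds forcing the formula: {u4}.

1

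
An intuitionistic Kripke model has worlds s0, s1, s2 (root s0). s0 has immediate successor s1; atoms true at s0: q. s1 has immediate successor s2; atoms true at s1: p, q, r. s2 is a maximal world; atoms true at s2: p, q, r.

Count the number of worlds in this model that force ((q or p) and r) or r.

s0: does not force it — s0 does not force ((q or p) and r) or r: neither disjunct is forced at s0.
s1: forces it.
s2: forces it.
Worlds forcing the formula: {s1, s2}.

2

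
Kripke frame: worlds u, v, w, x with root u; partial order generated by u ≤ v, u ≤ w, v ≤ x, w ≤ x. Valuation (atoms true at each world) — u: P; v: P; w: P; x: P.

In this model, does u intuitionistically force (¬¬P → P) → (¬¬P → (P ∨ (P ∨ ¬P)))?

Yes

u ⊩ (¬¬P → P) → (¬¬P → (P ∨ (P ∨ ¬P))): every world accessible from u that forces ¬¬P → P (namely u, v, w, x) also forces ¬¬P → (P ∨ (P ∨ ¬P)).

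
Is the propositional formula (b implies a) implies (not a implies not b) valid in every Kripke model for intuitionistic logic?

This is the forward direction of contraposition, which is intuitionistically derivable.
Assume b implies a and not a. If b held then a would follow, contradicting not a; so not b.

Yes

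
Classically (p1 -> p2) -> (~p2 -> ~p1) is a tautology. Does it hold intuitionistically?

Yes

This is the forward direction of contraposition, which is intuitionistically derivable.
Assume p1 -> p2 and ~p2. If p1 held then p2 would follow, contradicting ~p2; so ~p1.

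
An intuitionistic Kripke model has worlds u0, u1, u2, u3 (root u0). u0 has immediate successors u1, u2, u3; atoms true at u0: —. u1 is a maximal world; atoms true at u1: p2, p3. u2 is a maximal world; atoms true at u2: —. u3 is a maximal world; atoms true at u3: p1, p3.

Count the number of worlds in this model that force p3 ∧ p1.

1

u0: does not force it — u0 ⊮ p3 ∧ p1 since u0 fails p3.
u1: does not force it — u1 ⊮ p3 ∧ p1 since u1 fails p1.
u2: does not force it.
u3: forces it.
Worlds forcing the formula: {u3}.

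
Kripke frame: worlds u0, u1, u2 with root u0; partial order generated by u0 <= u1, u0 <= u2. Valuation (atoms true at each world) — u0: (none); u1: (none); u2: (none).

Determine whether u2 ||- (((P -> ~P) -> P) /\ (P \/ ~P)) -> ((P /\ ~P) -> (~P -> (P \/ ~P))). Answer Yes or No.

u2 ||- (((P -> ~P) -> P) /\ (P \/ ~P)) -> ((P /\ ~P) -> (~P -> (P \/ ~P))) vacuously: no world accessible from u2 forces the antecedent ((P -> ~P) -> P) /\ (P \/ ~P).

Yes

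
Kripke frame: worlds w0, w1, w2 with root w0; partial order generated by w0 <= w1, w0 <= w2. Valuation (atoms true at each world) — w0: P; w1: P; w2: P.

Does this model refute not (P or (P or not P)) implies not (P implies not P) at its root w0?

No

w0 forces not (P or (P or not P)) implies not (P implies not P) vacuously: no world accessible from w0 forces the antecedent not (P or (P or not P)).
So the root w0 forces not (P or (P or not P)) implies not (P implies not P); the model is not a countermodel.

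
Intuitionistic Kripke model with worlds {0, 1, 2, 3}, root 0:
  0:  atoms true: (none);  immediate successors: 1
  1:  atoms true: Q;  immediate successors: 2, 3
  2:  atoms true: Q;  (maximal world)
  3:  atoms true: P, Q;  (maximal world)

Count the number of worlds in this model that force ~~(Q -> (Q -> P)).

1

0: does not force it — 0 ||-/- ~~(Q -> (Q -> P)) since 2 is accessible from 0 and 2 ||- ~(Q -> (Q -> P)).
1: does not force it.
2: does not force it.
3: forces it.
Worlds forcing the formula: {3}.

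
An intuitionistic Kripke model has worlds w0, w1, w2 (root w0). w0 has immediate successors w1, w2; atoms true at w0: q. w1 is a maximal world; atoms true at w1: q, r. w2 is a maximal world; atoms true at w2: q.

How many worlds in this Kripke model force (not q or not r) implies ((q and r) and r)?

1

w0: does not force it — w0 does not force (not q or not r) implies ((q and r) and r): at the accessible world w2, w2 forces not q or not r but w2 does not force (q and r) and r.
w1: forces it.
w2: does not force it — w2 does not force (not q or not r) implies ((q and r) and r): already at w2 itself, w2 forces not q or not r but w2 does not force (q and r) and r.
Worlds forcing the formula: {w1}.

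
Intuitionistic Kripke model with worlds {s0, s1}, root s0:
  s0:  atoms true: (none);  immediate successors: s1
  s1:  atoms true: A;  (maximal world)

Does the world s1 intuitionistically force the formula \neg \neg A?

s1 \Vdash \neg \neg A: no world accessible from s1 forces \neg A.

Yes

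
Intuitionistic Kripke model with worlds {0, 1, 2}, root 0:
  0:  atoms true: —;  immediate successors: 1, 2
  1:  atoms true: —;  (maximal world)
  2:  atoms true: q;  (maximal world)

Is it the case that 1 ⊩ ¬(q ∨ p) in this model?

Yes

1 ⊩ ¬(q ∨ p): no world accessible from 1 forces q ∨ p.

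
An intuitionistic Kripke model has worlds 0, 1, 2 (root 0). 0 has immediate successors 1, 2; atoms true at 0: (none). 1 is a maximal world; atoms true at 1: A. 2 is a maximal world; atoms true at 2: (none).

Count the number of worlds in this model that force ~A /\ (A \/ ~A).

0: does not force it — 0 ||-/- ~A /\ (A \/ ~A) since 0 fails ~A.
1: does not force it — 1 ||-/- ~A /\ (A \/ ~A) since 1 fails ~A.
2: forces it.
Worlds forcing the formula: {2}.

1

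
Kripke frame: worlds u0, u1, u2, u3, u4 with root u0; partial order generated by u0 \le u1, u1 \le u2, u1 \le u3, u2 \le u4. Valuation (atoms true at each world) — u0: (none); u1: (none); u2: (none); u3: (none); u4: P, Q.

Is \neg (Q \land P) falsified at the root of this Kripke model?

u0 \nVdash \neg (Q \land P) since u4 is accessible from u0 and u4 \Vdash Q \land P.
u4 \Vdash Q \land P since u4 forces both conjuncts.
So the root u0 does not force \neg (Q \land P); the model is a countermodel.

Yes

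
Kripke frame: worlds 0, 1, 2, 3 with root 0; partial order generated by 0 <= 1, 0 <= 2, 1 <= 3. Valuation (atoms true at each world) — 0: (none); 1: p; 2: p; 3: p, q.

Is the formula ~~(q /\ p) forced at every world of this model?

Not every world: 0 ||-/- ~~(q /\ p).
0 ||-/- ~~(q /\ p) since 2 is accessible from 0 and 2 ||- ~(q /\ p).
2 ||- ~(q /\ p): no world accessible from 2 forces q /\ p.

No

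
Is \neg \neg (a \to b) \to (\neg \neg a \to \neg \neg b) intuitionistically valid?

This is the distribution of double negation over implication, which is intuitionistically derivable.
Assume \neg \neg (a \to b) and \neg \neg a; suppose \neg b. Then a \to b would give \neg a (by contraposition), contradicting \neg \neg a; so \neg (a \to b), contradicting \neg \neg (a \to b). Hence \neg \neg b.

Yes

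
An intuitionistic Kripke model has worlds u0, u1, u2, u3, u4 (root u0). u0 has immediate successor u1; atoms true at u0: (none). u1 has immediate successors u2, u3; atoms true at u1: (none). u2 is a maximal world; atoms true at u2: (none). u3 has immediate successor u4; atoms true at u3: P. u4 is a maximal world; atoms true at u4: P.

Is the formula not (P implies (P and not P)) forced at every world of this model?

No

Not every world: u0 does not force not (P implies (P and not P)).
u0 does not force not (P implies (P and not P)) since u2 is accessible from u0 and u2 forces P implies (P and not P).
u2 forces P implies (P and not P) vacuously: no world accessible from u2 forces the antecedent P.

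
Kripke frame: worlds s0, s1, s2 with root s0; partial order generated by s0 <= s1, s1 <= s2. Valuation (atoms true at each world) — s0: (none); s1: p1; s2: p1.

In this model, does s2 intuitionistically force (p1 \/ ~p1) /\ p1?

Yes

s2 ||- (p1 \/ ~p1) /\ p1 since s2 forces both conjuncts.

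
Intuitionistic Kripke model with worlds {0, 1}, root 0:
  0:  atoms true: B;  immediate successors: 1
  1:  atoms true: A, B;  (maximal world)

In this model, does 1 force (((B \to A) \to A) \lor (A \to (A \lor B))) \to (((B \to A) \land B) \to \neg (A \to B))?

1 \nVdash (((B \to A) \to A) \lor (A \to (A \lor B))) \to (((B \to A) \land B) \to \neg (A \to B)): already at 1 itself, 1 \Vdash ((B \to A) \to A) \lor (A \to (A \lor B)) but 1 \nVdash ((B \to A) \land B) \to \neg (A \to B).
1 \nVdash ((B \to A) \land B) \to \neg (A \to B): already at 1 itself, 1 \Vdash (B \to A) \land B but 1 \nVdash \neg (A \to B).
1 \nVdash \neg (A \to B) since 1 is accessible from 1 and 1 \Vdash A \to B.
1 \Vdash A \to B: every world accessible from 1 that forces A (namely 1) also forces B.

No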